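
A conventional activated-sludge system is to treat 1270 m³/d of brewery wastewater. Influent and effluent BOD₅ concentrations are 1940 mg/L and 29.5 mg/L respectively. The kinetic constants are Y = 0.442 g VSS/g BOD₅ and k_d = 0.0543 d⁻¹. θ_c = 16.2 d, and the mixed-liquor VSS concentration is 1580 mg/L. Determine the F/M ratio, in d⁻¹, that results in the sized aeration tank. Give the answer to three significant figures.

F/M ≈ 0.267 d⁻¹

Steady-state biomass mass balance: V·X·(1 + k_d·θ_c) = Y·Q·(S₀ − S)·θ_c, so V = 0.442 × 1270 × (1940 − 29.5) × 16.2 / [1580 × (1 + 0.0543 × 16.2)] = 1.74×10^7 / 2970 = 5850 m³.
F/M = applied load / biomass = Q·S₀/(V·X) = 1270 × 1940 / (5850 × 1580) = 0.2666 d⁻¹.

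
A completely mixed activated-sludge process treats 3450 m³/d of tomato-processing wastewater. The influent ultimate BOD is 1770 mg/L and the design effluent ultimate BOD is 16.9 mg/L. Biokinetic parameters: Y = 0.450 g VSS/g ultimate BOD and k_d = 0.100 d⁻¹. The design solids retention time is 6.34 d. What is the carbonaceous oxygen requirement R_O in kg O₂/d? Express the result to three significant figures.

Observed yield with endogenous decay: Y_obs = Y / (1 + k_d·θ_c) = 0.450 / (1 + 0.100 × 6.34) = 0.450 / 1.634 = 0.2754 g VSS/g ultimate BOD.
Q·(S₀ − S) = 3450 × (1770 − 16.9) × 10⁻³ = 6048 kg/d removed.
Biomass synthesised: P_X = Y_obs × 6048 = 1666 kg VSS/d.
R_O = Q·ΔS − 1.42 P_X = 6048 − 2365 = 3683 kg O₂/d.

R_O ≈ 3680 kg O₂/d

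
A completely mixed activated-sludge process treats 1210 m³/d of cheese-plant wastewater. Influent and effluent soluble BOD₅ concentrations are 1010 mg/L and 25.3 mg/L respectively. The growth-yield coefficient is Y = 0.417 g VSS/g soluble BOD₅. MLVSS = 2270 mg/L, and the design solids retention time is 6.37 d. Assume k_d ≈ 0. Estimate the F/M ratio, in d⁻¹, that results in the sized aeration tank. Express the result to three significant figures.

V·X = Y·Q·ΔS·θ_c gives V = 0.417 × 1210 × (1010 − 25.3) × 6.37 / 2270 = 1394 m³.
F/M = applied load / biomass = Q·S₀/(V·X) = 1210 × 1010 / (1394 × 2270) = 0.3861 d⁻¹.

F/M ≈ 0.386 d⁻¹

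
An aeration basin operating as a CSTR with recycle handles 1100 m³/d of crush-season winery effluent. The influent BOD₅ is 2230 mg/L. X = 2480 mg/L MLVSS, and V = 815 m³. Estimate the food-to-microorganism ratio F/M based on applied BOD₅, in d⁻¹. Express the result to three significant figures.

F/M ≈ 1.21 d⁻¹

Food-to-microorganism ratio F/M = Q S₀ / (V X) = 1100 × 2230 / (815.0 × 2480) = 1.214 d⁻¹.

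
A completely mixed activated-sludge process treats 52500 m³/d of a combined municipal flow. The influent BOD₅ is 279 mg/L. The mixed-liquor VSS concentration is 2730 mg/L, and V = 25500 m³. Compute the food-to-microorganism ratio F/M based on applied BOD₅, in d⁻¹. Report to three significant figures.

F/M ≈ 0.210 d⁻¹

Food-to-microorganism ratio F/M = Q S₀ / (V X) = 52500 × 279 / (25500 × 2730) = 0.2104 d⁻¹.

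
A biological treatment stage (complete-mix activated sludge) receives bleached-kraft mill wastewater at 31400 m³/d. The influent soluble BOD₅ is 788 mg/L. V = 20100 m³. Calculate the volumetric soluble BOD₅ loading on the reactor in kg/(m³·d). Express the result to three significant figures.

L_v ≈ 1.23 kg soluble BOD₅/(m³·d)

Applied soluble BOD₅ load per unit volume = Q·S₀/V = (31400 × 788/1000)/20100 = 1.231 kg soluble BOD₅·m⁻³·d⁻¹.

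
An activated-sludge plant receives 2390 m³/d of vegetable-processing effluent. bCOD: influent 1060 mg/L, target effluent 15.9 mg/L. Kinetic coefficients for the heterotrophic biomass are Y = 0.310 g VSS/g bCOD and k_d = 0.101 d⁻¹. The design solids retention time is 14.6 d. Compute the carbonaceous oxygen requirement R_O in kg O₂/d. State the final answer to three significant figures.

R_O ≈ 2050 kg O₂/d

Observed yield with endogenous decay: Y_obs = Y / (1 + k_d·θ_c) = 0.310 / (1 + 0.101 × 14.6) = 0.310 / 2.475 = 0.1253 g VSS/g bCOD.
Substrate removed = Q·(S₀ − S) = 2390 m³/d × (1060 − 15.9) g/m³ = 2.5×10^6 g/d = 2495 kg/d.
P_X = Y_obs·Q·(S₀ − S) = 0.1253 × 2495 = 312.6 kg VSS/d.
R_O = Q·ΔS − 1.42 P_X = 2495 − 443.9 = 2051 kg O₂/d.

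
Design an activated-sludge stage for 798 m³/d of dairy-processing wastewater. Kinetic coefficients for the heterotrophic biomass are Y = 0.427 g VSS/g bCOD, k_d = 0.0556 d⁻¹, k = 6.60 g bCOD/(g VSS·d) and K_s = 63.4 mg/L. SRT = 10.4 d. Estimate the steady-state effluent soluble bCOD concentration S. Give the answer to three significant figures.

S ≈ 3.61 mg/L

For a completely mixed reactor with recycle the Lawrence–McCarty relation gives S = K_s·(1 + k_d·θ_c) / [θ_c·(Y·k − k_d) − 1] = 63.4 × (1 + 0.0556 × 10.4) / [10.4 × (0.427 × 6.60 − 0.0556) − 1] = 100.1 / 27.73 = 3.608 mg/L.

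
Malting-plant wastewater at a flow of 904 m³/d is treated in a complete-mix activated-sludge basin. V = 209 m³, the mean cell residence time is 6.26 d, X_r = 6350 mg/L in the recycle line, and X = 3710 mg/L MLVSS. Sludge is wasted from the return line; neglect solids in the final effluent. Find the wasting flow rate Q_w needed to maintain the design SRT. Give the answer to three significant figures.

Q_w ≈ 19.5 m³/d

Wasting from the return line (neglecting effluent solids): Q_w = V·X / (θ_c·X_r) = 209.0 × 3710 / (6.26 × 6350) = 19.51 m³/d.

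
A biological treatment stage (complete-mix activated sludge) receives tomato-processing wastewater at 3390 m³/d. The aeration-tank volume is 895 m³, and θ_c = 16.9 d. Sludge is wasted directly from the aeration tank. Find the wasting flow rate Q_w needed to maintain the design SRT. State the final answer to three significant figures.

With mixed-liquor wasting, θ_c = V/Q_w, so Q_w = V/θ_c = 895.0/16.9 = 52.96 m³/d.

Q_w ≈ 53.0 m³/d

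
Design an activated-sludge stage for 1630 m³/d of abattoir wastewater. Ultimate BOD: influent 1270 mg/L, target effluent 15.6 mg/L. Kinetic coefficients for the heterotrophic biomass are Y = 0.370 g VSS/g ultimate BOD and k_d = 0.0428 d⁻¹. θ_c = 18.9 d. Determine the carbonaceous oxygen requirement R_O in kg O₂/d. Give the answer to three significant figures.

R_O ≈ 1450 kg O₂/d

Y_obs = Y / (1 + k_d θ_c) = 0.370 / (1 + 0.0428 × 18.9) = 0.370 / 1.809 = 0.2045.
ΔS = 1270 − 15.6 = 1254 mg/L, so the substrate removal rate is 1630 × 1254/1000 = 2045 kg ultimate BOD/d.
P_X = Y_obs·Q·(S₀ − S) = 0.2045 × 2045 = 418.2 kg VSS/d.
Carbonaceous O₂ demand = substrate oxidised − cell-mass equivalent = 2045 − 1.42 × 418.2 = 1451 kg O₂/d.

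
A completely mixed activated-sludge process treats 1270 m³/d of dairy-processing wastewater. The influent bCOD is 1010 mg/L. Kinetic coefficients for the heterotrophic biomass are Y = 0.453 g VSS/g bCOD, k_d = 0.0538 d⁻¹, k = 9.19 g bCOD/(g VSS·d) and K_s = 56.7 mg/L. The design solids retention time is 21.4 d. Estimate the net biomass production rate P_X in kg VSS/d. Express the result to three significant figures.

Effluent substrate depends only on kinetics and SRT: S = K_s(1 + k_d θ_c) / [θ_c(Yk − k_d) − 1] = 56.7 × (1 + 0.0538 × 21.4) / [21.4 × (0.453 × 9.19 − 0.0538) − 1] = 122.0 / 86.94 = 1.403 mg/L.
Y_obs = Y / (1 + k_d θ_c) = 0.453 / (1 + 0.0538 × 21.4) = 0.453 / 2.151 = 0.2106.
Q·(S₀ − S) = 1270 × (1010 − 1.40) × 10⁻³ = 1281 kg/d removed.
P_X = Y_obs · Q(S₀ − S) = 0.2106 × 1281 = 269.7 kg VSS/d.

P_X ≈ 270 kg VSS/d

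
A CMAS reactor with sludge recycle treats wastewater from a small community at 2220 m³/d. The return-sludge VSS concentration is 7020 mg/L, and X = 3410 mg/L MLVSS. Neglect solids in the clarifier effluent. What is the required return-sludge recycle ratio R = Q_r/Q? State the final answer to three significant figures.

R ≈ 0.945

Mass balance around the secondary clarifier (neglecting effluent solids): R = X / (X_r − X) = 3410 / (7020 − 3410) = 0.9446.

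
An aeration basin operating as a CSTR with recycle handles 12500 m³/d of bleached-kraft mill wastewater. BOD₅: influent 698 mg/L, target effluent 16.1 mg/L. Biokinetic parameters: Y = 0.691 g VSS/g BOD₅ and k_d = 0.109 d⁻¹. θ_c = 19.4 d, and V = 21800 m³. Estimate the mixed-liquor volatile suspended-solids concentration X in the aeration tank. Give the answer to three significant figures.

X = Y·Q·ΔS·θ_c / [V·(1 + k_d θ_c)] = 0.691 × 12500 × (698 − 16.1) × 19.4 / [21800 × (1 + 0.109 × 19.4)] = 1683 mg/L.

X ≈ 1680 mg/L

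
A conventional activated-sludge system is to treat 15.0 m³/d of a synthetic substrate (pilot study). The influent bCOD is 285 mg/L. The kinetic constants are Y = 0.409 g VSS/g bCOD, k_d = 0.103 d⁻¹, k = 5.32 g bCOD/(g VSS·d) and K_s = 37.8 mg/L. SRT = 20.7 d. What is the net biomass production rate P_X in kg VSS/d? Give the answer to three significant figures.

P_X ≈ 0.553 kg VSS/d

For a completely mixed reactor with recycle the Lawrence–McCarty relation gives S = K_s·(1 + k_d·θ_c) / [θ_c·(Y·k − k_d) − 1] = 37.8 × (1 + 0.103 × 20.7) / [20.7 × (0.409 × 5.32 − 0.103) − 1] = 118.4 / 41.91 = 2.825 mg/L.
The observed yield is Y_obs = Y/(1 + k_d·θ_c) = 0.409 / (1 + 0.103 × 20.7) = 0.409 / 3.132 = 0.1306 g VSS per g bCOD removed.
Q·(S₀ − S) = 15.0 × (285 − 2.83) × 10⁻³ = 4.233 kg/d removed.
Net biomass production P_X = Y_obs × Q·(S₀ − S) = 0.1306 × 4.233 = 0.5527 kg VSS/d.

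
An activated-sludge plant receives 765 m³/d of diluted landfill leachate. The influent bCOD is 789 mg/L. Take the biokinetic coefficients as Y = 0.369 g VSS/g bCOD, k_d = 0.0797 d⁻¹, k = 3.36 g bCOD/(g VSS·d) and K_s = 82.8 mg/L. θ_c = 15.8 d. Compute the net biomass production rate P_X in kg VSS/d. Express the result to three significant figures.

For a completely mixed reactor with recycle the Lawrence–McCarty relation gives S = K_s·(1 + k_d·θ_c) / [θ_c·(Y·k − k_d) − 1] = 82.8 × (1 + 0.0797 × 15.8) / [15.8 × (0.369 × 3.36 − 0.0797) − 1] = 187.1 / 17.33 = 10.79 mg/L.
Correct the yield for decay: Y_obs = Y/(1 + k_d θ_c) = 0.369 / (1 + 0.0797 × 15.8) = 0.369 / 2.259 = 0.1633.
Substrate removed = Q·(S₀ − S) = 765 m³/d × (789 − 10.8) g/m³ = 5.95×10^5 g/d = 595.3 kg/d.
P_X = Y_obs · Q(S₀ − S) = 0.1633 × 595.3 = 97.23 kg VSS/d.

P_X ≈ 97.2 kg VSS/d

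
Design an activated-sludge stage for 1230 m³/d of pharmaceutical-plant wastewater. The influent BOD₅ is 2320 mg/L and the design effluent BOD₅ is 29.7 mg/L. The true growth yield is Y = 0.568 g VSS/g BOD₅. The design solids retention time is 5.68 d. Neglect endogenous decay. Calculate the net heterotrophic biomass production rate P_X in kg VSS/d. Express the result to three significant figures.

P_X ≈ 1600 kg VSS/d

With endogenous decay neglected, the observed yield equals the true yield: Y_obs = Y = 0.568 g VSS/g BOD₅.
ΔS = 2320 − 29.7 = 2290 mg/L, so the substrate removal rate is 1230 × 2290/1000 = 2817 kg BOD₅/d.
Net biomass production P_X = Y_obs × Q·(S₀ − S) = 0.5680 × 2817 = 1600 kg VSS/d.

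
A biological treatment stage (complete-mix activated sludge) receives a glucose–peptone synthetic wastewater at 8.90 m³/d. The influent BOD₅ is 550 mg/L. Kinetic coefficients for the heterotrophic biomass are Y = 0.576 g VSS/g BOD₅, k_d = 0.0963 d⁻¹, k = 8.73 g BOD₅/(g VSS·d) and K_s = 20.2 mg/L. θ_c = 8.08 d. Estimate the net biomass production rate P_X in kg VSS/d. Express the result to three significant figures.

P_X ≈ 1.58 kg VSS/d

From the Monod/SRT balance for a CMAS, S = K_s·(1+k_d θ_c)/[θ_c·(Y k − k_d) − 1] = 20.2 × (1 + 0.0963 × 8.08) / [8.08 × (0.576 × 8.73 − 0.0963) − 1] = 35.92 / 38.85 = 0.9245 mg/L.
The observed yield is Y_obs = Y/(1 + k_d·θ_c) = 0.576 / (1 + 0.0963 × 8.08) = 0.576 / 1.778 = 0.3239 g VSS per g BOD₅ removed.
Mass of BOD₅ removed per day: Q(S₀ − S) = 8.90 × 549.1 g/m³ = 4.887 kg/d.
P_X = Y_obs · Q(S₀ − S) = 0.3239 × 4.887 = 1.583 kg VSS/d.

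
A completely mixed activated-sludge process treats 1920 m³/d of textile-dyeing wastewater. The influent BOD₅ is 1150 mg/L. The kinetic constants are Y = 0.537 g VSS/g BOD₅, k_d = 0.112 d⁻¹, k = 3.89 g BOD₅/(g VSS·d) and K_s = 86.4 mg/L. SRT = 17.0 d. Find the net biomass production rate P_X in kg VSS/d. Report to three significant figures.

P_X ≈ 406 kg VSS/d

For a completely mixed reactor with recycle the Lawrence–McCarty relation gives S = K_s·(1 + k_d·θ_c) / [θ_c·(Y·k − k_d) − 1] = 86.4 × (1 + 0.112 × 17.0) / [17.0 × (0.537 × 3.89 − 0.112) − 1] = 250.9 / 32.61 = 7.695 mg/L.
Observed yield with endogenous decay: Y_obs = Y / (1 + k_d·θ_c) = 0.537 / (1 + 0.112 × 17.0) = 0.537 / 2.904 = 0.1849 g VSS/g BOD₅.
Substrate removed = Q·(S₀ − S) = 1920 m³/d × (1150 − 7.69) g/m³ = 2.19×10^6 g/d = 2193 kg/d.
So the net sludge growth is P_X = 0.1849 × 2193 = 405.6 kg VSS/d.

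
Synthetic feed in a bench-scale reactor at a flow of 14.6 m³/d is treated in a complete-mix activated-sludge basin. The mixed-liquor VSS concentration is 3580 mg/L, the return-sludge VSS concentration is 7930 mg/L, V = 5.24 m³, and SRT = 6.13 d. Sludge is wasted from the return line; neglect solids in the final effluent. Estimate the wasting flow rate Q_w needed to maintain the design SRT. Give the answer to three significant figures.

Q_w ≈ 0.386 m³/d

Wasting from the return line (neglecting effluent solids): Q_w = V·X / (θ_c·X_r) = 5.240 × 3580 / (6.13 × 7930) = 0.3859 m³/d.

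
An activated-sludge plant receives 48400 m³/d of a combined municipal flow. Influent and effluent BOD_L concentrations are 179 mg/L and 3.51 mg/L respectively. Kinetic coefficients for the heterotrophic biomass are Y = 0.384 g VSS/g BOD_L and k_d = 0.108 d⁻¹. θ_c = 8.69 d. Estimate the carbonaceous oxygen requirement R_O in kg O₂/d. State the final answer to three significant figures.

R_O ≈ 6100 kg O₂/d

Observed yield with endogenous decay: Y_obs = Y / (1 + k_d·θ_c) = 0.384 / (1 + 0.108 × 8.69) = 0.384 / 1.939 = 0.1981 g VSS/g BOD_L.
Substrate removed = Q·(S₀ − S) = 48400 m³/d × (179 − 3.51) g/m³ = 8.49×10^6 g/d = 8494 kg/d.
Biomass synthesised: P_X = Y_obs × 8494 = 1683 kg VSS/d.
Carbonaceous O₂ demand = substrate oxidised − cell-mass equivalent = 8494 − 1.42 × 1683 = 6105 kg O₂/d.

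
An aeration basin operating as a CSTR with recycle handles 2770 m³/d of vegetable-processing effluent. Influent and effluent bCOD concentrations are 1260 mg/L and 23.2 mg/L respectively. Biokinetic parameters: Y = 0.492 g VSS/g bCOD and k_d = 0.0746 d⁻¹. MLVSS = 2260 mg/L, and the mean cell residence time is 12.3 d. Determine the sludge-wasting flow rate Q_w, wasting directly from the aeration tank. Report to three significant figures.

Rearranging the biomass balance for a CMAS with decay, V = Y·Q·ΔS·θ_c / [X·(1+k_d θ_c)] = 0.492 × 2770 × (1260 − 23.2) × 12.3 / [2260 × (1 + 0.0746 × 12.3)] = 2.07×10^7 / 4334 = 4784 m³.
For wasting at MLVSS concentration, Q_w = V/θ_c = 4784/12.3 = 388.9 m³/d.

Q_w ≈ 389 m³/d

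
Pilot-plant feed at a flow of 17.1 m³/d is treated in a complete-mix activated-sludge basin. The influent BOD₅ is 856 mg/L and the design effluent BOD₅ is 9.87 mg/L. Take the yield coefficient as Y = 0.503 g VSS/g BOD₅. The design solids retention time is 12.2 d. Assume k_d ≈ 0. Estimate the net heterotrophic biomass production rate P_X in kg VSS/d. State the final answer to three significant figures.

No decay correction is needed, so Y_obs = Y = 0.503.
Mass of BOD₅ removed per day: Q(S₀ − S) = 17.1 × 846.1 g/m³ = 14.47 kg/d.
So the net sludge growth is P_X = 0.5030 × 14.47 = 7.278 kg VSS/d.

P_X ≈ 7.28 kg VSS/d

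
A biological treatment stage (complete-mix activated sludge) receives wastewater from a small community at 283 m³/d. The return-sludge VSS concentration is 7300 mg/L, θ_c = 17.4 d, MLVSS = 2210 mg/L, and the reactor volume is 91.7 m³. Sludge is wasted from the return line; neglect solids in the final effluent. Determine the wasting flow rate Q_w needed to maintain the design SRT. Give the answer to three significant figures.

Q_w ≈ 1.60 m³/d

θ_c = V·X/(Q_w·X_r) when wasting from the recycle, so Q_w = V·X/(θ_c·X_r) = 91.70 × 2210 / (17.4 × 7300) = 1.595 m³/d.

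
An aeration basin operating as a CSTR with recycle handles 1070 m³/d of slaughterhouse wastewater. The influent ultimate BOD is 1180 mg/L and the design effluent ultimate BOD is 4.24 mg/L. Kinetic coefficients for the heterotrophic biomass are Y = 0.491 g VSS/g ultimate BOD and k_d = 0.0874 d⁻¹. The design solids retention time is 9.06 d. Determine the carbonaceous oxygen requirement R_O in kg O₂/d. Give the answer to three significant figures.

Y_obs = Y / (1 + k_d θ_c) = 0.491 / (1 + 0.0874 × 9.06) = 0.491 / 1.792 = 0.2740.
ΔS = 1180 − 4.24 = 1176 mg/L, so the substrate removal rate is 1070 × 1176/1000 = 1258 kg ultimate BOD/d.
P_X = Y_obs·Q·(S₀ − S) = 0.2740 × 1258 = 344.7 kg VSS/d.
Carbonaceous O₂ demand = substrate oxidised − cell-mass equivalent = 1258 − 1.42 × 344.7 = 768.5 kg O₂/d.

R_O ≈ 769 kg O₂/d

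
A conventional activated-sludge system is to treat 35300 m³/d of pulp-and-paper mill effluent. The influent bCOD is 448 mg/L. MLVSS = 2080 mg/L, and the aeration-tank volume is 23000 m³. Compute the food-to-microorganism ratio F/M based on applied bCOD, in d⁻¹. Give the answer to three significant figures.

F/M = applied load / biomass = Q·S₀/(V·X) = 35300 × 448 / (23000 × 2080) = 0.3306 d⁻¹.

F/M ≈ 0.331 d⁻¹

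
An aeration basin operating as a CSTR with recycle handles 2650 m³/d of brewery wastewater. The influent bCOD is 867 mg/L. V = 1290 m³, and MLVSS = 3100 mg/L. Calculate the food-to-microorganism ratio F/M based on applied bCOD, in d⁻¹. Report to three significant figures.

F/M ≈ 0.575 d⁻¹

F/M = Q·S₀ / (V·X) = 2650 × 867 / (1290 × 3100) = 0.5745 g bCOD·(g VSS·d)⁻¹.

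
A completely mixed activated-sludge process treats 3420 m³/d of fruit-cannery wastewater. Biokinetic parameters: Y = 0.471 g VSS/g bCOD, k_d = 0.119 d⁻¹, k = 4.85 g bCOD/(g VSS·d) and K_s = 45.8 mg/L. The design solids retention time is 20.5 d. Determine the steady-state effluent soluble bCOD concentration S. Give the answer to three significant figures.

Effluent substrate depends only on kinetics and SRT: S = K_s(1 + k_d θ_c) / [θ_c(Yk − k_d) − 1] = 45.8 × (1 + 0.119 × 20.5) / [20.5 × (0.471 × 4.85 − 0.119) − 1] = 157.5 / 43.39 = 3.631 mg/L.

S ≈ 3.63 mg/L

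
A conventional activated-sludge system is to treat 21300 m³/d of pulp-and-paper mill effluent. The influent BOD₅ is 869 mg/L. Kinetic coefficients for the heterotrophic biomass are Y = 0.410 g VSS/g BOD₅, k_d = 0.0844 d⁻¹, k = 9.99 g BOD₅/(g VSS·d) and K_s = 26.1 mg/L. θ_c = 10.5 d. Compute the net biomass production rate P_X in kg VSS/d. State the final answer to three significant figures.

P_X ≈ 4020 kg VSS/d

From the Monod/SRT balance for a CMAS, S = K_s·(1+k_d θ_c)/[θ_c·(Y k − k_d) − 1] = 26.1 × (1 + 0.0844 × 10.5) / [10.5 × (0.410 × 9.99 − 0.0844) − 1] = 49.23 / 41.12 = 1.197 mg/L.
Y_obs = Y / (1 + k_d θ_c) = 0.410 / (1 + 0.0844 × 10.5) = 0.410 / 1.886 = 0.2174.
Substrate removed = Q·(S₀ − S) = 21300 m³/d × (869 − 1.20) g/m³ = 1.85×10^7 g/d = 18484 kg/d.
Biomass produced: P_X = Y_obs·Q·ΔS = 0.2174 × 18484 ≈ 4018 kg VSS/d.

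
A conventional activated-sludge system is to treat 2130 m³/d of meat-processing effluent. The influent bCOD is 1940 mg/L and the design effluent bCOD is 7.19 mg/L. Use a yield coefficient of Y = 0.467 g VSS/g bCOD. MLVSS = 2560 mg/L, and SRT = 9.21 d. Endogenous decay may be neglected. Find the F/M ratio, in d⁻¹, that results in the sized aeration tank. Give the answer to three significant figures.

F/M ≈ 0.233 d⁻¹

With k_d = 0 the design equation reduces to V = Y Q (S₀−S) θ_c / X = 0.467 × 2130 × (1940 − 7.19) × 9.21 / 2560 = 6917 m³.
F/M = applied load / biomass = Q·S₀/(V·X) = 2130 × 1940 / (6917 × 2560) = 0.2334 d⁻¹.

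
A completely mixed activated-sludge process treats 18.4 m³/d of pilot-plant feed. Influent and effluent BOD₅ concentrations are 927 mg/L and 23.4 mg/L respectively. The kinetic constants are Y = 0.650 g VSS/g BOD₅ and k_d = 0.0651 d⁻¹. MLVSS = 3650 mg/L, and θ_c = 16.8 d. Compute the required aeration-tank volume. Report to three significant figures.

V ≈ 23.8 m³

Rearranging the biomass balance for a CMAS with decay, V = Y·Q·ΔS·θ_c / [X·(1+k_d θ_c)] = 0.650 × 18.4 × (927 − 23.4) × 16.8 / [3650 × (1 + 0.0651 × 16.8)] = 1.82×10^5 / 7642 = 23.76 m³.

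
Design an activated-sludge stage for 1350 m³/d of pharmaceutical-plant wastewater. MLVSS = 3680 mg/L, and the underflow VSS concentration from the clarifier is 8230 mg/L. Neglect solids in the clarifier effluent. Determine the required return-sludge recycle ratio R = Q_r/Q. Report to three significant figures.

Solids balance on the clarifier gives (1+R)X = R·X_r, so R = X/(X_r − X) = 3680 / (8230 − 3680) = 0.8088.

R ≈ 0.809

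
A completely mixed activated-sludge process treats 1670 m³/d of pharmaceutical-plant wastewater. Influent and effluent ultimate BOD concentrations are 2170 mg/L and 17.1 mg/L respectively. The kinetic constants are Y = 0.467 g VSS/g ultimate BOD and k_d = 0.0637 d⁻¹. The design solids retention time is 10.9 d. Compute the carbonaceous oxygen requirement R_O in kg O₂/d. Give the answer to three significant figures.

The observed yield is Y_obs = Y/(1 + k_d·θ_c) = 0.467 / (1 + 0.0637 × 10.9) = 0.467 / 1.694 = 0.2756 g VSS per g ultimate BOD removed.
Q·(S₀ − S) = 1670 × (2170 − 17.1) × 10⁻³ = 3595 kg/d removed.
P_X = Y_obs·Q·(S₀ − S) = 0.2756 × 3595 = 991.0 kg VSS/d.
R_O = Q·(S₀ − S) − 1.42·P_X = 3595 − 1.42 × 991.0 = 2188 kg O₂/d.

R_O ≈ 2190 kg O₂/d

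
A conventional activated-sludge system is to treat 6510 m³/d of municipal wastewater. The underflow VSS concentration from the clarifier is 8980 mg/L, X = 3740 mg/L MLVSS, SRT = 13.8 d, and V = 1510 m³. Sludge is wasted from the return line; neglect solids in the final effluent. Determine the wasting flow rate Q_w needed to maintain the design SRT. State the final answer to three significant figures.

Q_w ≈ 45.6 m³/d

Q_w = (V·X)/(θ_c X_r) = 1510 × 3740 / (13.8 × 8980) = 45.57 m³/d.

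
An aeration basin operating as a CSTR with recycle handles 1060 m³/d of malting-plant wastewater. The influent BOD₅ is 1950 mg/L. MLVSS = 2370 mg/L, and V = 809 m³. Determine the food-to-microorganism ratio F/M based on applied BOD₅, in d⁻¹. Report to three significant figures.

F/M = Q·S₀ / (V·X) = 1060 × 1950 / (809.0 × 2370) = 1.078 g BOD₅·(g VSS·d)⁻¹.

F/M ≈ 1.08 d⁻¹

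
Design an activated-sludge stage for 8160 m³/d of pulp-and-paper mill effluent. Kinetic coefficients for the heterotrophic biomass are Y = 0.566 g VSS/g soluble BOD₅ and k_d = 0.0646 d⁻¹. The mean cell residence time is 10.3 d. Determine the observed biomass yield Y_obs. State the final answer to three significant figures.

Observed yield with endogenous decay: Y_obs = Y / (1 + k_d·θ_c) = 0.566 / (1 + 0.0646 × 10.3) = 0.566 / 1.665 = 0.3399 g VSS/g soluble BOD₅.

Y_obs ≈ 0.340 g VSS/g soluble BOD₅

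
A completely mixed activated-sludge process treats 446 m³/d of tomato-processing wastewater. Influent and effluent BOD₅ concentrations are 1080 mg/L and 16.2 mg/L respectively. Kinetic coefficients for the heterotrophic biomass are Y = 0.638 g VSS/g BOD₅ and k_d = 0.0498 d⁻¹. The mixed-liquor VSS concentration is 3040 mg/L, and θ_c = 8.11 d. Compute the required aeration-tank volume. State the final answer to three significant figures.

V ≈ 575 m³

Steady-state biomass mass balance: V·X·(1 + k_d·θ_c) = Y·Q·(S₀ − S)·θ_c, so V = 0.638 × 446 × (1080 − 16.2) × 8.11 / [3040 × (1 + 0.0498 × 8.11)] = 2.45×10^6 / 4268 = 575.2 m³.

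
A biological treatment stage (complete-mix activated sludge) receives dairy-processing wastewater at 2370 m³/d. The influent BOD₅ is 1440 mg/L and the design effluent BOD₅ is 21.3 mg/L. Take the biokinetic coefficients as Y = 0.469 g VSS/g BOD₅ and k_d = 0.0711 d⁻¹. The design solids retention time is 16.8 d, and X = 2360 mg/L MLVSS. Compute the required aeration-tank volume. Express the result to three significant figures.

V ≈ 5120 m³

Steady-state biomass mass balance: V·X·(1 + k_d·θ_c) = Y·Q·(S₀ − S)·θ_c, so V = 0.469 × 2370 × (1440 − 21.3) × 16.8 / [2360 × (1 + 0.0711 × 16.8)] = 2.65×10^7 / 5179 = 5115 m³.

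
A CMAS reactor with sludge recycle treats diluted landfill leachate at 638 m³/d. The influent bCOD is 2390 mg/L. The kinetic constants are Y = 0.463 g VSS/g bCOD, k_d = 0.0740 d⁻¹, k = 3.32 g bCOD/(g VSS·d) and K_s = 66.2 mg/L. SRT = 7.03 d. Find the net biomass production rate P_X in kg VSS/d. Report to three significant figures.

For a completely mixed reactor with recycle the Lawrence–McCarty relation gives S = K_s·(1 + k_d·θ_c) / [θ_c·(Y·k − k_d) − 1] = 66.2 × (1 + 0.0740 × 7.03) / [7.03 × (0.463 × 3.32 − 0.0740) − 1] = 100.6 / 9.286 = 10.84 mg/L.
Correct the yield for decay: Y_obs = Y/(1 + k_d θ_c) = 0.463 / (1 + 0.0740 × 7.03) = 0.463 / 1.520 = 0.3046.
Substrate removed = Q·(S₀ − S) = 638 m³/d × (2390 − 10.8) g/m³ = 1.52×10^6 g/d = 1518 kg/d.
Biomass produced: P_X = Y_obs·Q·ΔS = 0.3046 × 1518 ≈ 462.3 kg VSS/d.

P_X ≈ 462 kg VSS/d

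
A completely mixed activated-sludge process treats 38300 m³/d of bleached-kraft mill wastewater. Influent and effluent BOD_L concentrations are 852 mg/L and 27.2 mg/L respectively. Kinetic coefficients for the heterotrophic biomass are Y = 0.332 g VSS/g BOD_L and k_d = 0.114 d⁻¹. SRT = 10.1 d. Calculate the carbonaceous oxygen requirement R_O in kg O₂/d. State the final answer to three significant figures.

R_O ≈ 24700 kg O₂/d

Observed yield with endogenous decay: Y_obs = Y / (1 + k_d·θ_c) = 0.332 / (1 + 0.114 × 10.1) = 0.332 / 2.151 = 0.1543 g VSS/g BOD_L.
Mass of BOD_L removed per day: Q(S₀ − S) = 38300 × 824.8 g/m³ = 31590 kg/d.
Net sludge production P_X = 0.1543 × 31590 = 4875 kg VSS/d.
R_O = Q·ΔS − 1.42 P_X = 31590 − 6922 = 24668 kg O₂/d.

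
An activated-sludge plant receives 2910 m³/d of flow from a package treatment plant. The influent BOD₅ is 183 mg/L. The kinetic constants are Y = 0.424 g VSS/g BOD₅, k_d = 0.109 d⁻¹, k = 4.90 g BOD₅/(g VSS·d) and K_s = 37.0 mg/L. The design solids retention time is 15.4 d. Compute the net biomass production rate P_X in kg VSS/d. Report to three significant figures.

P_X ≈ 82.7 kg VSS/d

From the Monod/SRT balance for a CMAS, S = K_s·(1+k_d θ_c)/[θ_c·(Y k − k_d) − 1] = 37.0 × (1 + 0.109 × 15.4) / [15.4 × (0.424 × 4.90 − 0.109) − 1] = 99.11 / 29.32 = 3.381 mg/L.
Correct the yield for decay: Y_obs = Y/(1 + k_d θ_c) = 0.424 / (1 + 0.109 × 15.4) = 0.424 / 2.679 = 0.1583.
Q·(S₀ − S) = 2910 × (183 − 3.38) × 10⁻³ = 522.7 kg/d removed.
Biomass produced: P_X = Y_obs·Q·ΔS = 0.1583 × 522.7 ≈ 82.74 kg VSS/d.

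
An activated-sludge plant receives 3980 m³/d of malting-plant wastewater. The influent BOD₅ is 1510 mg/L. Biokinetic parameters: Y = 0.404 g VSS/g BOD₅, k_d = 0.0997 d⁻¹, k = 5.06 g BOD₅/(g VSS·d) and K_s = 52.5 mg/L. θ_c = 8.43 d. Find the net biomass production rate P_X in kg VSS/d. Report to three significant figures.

P_X ≈ 1310 kg VSS/d

From the Monod/SRT balance for a CMAS, S = K_s·(1+k_d θ_c)/[θ_c·(Y k − k_d) − 1] = 52.5 × (1 + 0.0997 × 8.43) / [8.43 × (0.404 × 5.06 − 0.0997) − 1] = 96.62 / 15.39 = 6.277 mg/L.
Correct the yield for decay: Y_obs = Y/(1 + k_d θ_c) = 0.404 / (1 + 0.0997 × 8.43) = 0.404 / 1.840 = 0.2195.
Mass of BOD₅ removed per day: Q(S₀ − S) = 3980 × 1504 g/m³ = 5985 kg/d.
P_X = Y_obs · Q(S₀ − S) = 0.2195 × 5985 = 1314 kg VSS/d.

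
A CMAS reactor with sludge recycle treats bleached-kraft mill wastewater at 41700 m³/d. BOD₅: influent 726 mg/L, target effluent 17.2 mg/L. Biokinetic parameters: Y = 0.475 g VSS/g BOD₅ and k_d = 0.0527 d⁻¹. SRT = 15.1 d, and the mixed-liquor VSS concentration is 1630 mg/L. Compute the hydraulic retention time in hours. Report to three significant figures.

τ ≈ 41.7 h

Rearranging the biomass balance for a CMAS with decay, V = Y·Q·ΔS·θ_c / [X·(1+k_d θ_c)] = 0.475 × 41700 × (726 − 17.2) × 15.1 / [1630 × (1 + 0.0527 × 15.1)] = 2.12×10^8 / 2927 = 72426 m³.
Hydraulic retention time τ = V/Q = 72426 / 41700 = 1.737 d = 41.68 h.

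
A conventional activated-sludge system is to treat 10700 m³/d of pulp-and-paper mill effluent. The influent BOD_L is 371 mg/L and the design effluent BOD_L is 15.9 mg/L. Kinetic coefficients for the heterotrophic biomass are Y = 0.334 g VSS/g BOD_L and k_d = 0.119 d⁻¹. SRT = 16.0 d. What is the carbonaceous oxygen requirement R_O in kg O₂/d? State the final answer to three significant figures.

R_O ≈ 3180 kg O₂/d

The observed yield is Y_obs = Y/(1 + k_d·θ_c) = 0.334 / (1 + 0.119 × 16.0) = 0.334 / 2.904 = 0.1150 g VSS per g BOD_L removed.
Q·(S₀ − S) = 10700 × (371 − 15.9) × 10⁻³ = 3800 kg/d removed.
Net sludge production P_X = 0.1150 × 3800 = 437.0 kg VSS/d.
Carbonaceous O₂ demand = substrate oxidised − cell-mass equivalent = 3800 − 1.42 × 437.0 = 3179 kg O₂/d.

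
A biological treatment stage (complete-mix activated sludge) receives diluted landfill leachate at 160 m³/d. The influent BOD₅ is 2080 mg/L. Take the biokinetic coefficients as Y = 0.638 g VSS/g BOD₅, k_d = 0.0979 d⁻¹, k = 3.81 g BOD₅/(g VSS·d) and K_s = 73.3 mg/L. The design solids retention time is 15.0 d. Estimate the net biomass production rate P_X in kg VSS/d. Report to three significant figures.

P_X ≈ 85.8 kg VSS/d

Effluent substrate depends only on kinetics and SRT: S = K_s(1 + k_d θ_c) / [θ_c(Yk − k_d) − 1] = 73.3 × (1 + 0.0979 × 15.0) / [15.0 × (0.638 × 3.81 − 0.0979) − 1] = 180.9 / 33.99 = 5.323 mg/L.
Correct the yield for decay: Y_obs = Y/(1 + k_d θ_c) = 0.638 / (1 + 0.0979 × 15.0) = 0.638 / 2.468 = 0.2585.
Substrate removed = Q·(S₀ − S) = 160 m³/d × (2080 − 5.32) g/m³ = 3.32×10^5 g/d = 331.9 kg/d.
Biomass produced: P_X = Y_obs·Q·ΔS = 0.2585 × 331.9 ≈ 85.79 kg VSS/d.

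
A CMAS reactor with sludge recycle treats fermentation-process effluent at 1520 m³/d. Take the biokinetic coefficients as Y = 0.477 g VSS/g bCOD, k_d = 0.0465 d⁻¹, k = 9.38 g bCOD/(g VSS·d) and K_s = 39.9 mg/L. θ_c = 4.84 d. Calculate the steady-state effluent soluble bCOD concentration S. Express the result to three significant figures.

For a completely mixed reactor with recycle the Lawrence–McCarty relation gives S = K_s·(1 + k_d·θ_c) / [θ_c·(Y·k − k_d) − 1] = 39.9 × (1 + 0.0465 × 4.84) / [4.84 × (0.477 × 9.38 − 0.0465) − 1] = 48.88 / 20.43 = 2.393 mg/L.

S ≈ 2.39 mg/L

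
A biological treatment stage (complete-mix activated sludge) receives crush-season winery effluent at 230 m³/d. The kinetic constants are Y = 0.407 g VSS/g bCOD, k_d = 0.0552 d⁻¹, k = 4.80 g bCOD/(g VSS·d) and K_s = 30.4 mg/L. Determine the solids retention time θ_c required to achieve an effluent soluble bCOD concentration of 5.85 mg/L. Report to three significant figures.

Specific growth rate at S = 5.85 mg/L: μ = YkS/(K_s+S) = 0.407·4.80·5.85/(30.4+5.85) = 0.3153 d⁻¹.
θ_c = 1/(μ − k_d) = 1/(0.3153 − 0.0552) = 1/0.2601 = 3.845 d.

θ_c ≈ 3.85 d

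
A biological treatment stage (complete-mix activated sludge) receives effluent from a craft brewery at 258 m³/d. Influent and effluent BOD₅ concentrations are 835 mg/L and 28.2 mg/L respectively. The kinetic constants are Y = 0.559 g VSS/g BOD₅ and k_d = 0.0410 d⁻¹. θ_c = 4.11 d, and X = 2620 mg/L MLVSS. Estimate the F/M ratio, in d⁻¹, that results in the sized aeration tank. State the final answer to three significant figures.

F/M ≈ 0.526 d⁻¹

From the SRT design equation V = Y Q (S₀−S) θ_c / [X (1 + k_d θ_c)] = 0.559 × 258 × (835 − 28.2) × 4.11 / [2620 × (1 + 0.0410 × 4.11)] = 4.78×10^5 / 3061 = 156.2 m³.
Food-to-microorganism ratio F/M = Q S₀ / (V X) = 258 × 835 / (156.2 × 2620) = 0.5264 d⁻¹.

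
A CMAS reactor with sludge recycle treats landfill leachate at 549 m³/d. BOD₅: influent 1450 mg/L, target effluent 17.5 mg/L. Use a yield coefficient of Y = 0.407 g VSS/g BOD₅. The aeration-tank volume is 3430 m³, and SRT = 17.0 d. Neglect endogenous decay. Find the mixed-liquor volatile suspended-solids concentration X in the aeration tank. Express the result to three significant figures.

X ≈ 1590 mg/L

From V·X = Y·Q·(S₀ − S)·θ_c (decay neglected): X = 0.407 × 549 × (1450 − 17.5) × 17.0 / 3430 = 1586 mg/L.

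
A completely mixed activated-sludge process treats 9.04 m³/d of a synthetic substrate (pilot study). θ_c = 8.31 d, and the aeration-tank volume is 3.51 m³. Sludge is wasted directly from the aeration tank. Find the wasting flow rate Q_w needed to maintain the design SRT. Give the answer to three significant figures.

Q_w ≈ 0.422 m³/d

With mixed-liquor wasting, θ_c = V/Q_w, so Q_w = V/θ_c = 3.510/8.31 = 0.4224 m³/d.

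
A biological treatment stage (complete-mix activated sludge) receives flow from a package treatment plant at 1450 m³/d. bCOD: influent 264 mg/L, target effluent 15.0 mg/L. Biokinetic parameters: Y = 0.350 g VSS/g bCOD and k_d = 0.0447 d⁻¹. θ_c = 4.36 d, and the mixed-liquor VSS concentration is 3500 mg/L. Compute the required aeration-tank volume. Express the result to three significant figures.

V ≈ 132 m³

From the SRT design equation V = Y Q (S₀−S) θ_c / [X (1 + k_d θ_c)] = 0.350 × 1450 × (264 − 15.0) × 4.36 / [3500 × (1 + 0.0447 × 4.36)] = 5.51×10^5 / 4182 = 131.7 m³.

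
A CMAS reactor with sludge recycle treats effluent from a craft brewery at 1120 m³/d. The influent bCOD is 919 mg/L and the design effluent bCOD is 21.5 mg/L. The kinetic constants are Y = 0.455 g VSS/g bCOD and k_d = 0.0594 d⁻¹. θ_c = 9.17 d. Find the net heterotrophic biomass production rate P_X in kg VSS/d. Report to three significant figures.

P_X ≈ 296 kg VSS/d

Correct the yield for decay: Y_obs = Y/(1 + k_d θ_c) = 0.455 / (1 + 0.0594 × 9.17) = 0.455 / 1.545 = 0.2946.
ΔS = 919 − 21.5 = 897.5 mg/L, so the substrate removal rate is 1120 × 897.5/1000 = 1005 kg bCOD/d.
Net biomass production P_X = Y_obs × Q·(S₀ − S) = 0.2946 × 1005 = 296.1 kg VSS/d.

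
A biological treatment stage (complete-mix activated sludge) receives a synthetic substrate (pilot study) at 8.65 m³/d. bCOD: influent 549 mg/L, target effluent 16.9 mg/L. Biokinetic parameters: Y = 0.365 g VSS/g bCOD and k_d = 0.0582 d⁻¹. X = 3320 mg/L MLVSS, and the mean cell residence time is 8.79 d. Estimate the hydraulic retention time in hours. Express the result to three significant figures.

From the SRT design equation V = Y Q (S₀−S) θ_c / [X (1 + k_d θ_c)] = 0.365 × 8.65 × (549 − 16.9) × 8.79 / [3320 × (1 + 0.0582 × 8.79)] = 1.48×10^4 / 5018 = 2.943 m³.
HRT = V/Q = 2.943 m³ / 8.65 m³·d⁻¹ = 0.3402 d × 24 = 8.164 h.

τ ≈ 8.16 h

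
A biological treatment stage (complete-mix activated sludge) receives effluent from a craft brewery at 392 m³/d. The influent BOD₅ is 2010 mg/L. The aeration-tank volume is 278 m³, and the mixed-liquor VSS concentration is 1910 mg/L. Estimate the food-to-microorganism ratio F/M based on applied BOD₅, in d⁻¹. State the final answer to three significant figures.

F/M ≈ 1.48 d⁻¹

F/M = Q·S₀ / (V·X) = 392 × 2010 / (278.0 × 1910) = 1.484 g BOD₅·(g VSS·d)⁻¹.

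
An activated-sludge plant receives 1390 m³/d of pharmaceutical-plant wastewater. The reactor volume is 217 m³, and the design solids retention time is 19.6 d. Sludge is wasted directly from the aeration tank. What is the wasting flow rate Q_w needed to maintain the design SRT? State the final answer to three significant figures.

Q_w ≈ 11.1 m³/d

For wasting at MLVSS concentration, Q_w = V/θ_c = 217.0/19.6 = 11.07 m³/d.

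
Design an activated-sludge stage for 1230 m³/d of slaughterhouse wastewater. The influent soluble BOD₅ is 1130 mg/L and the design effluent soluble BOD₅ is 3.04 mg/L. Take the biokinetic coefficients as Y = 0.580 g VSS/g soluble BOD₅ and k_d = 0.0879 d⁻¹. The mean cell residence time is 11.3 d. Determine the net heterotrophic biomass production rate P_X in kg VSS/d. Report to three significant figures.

Y_obs = Y / (1 + k_d θ_c) = 0.580 / (1 + 0.0879 × 11.3) = 0.580 / 1.993 = 0.2910.
Substrate removed = Q·(S₀ − S) = 1230 m³/d × (1130 − 3.04) g/m³ = 1.39×10^6 g/d = 1386 kg/d.
Net biomass production P_X = Y_obs × Q·(S₀ − S) = 0.2910 × 1386 = 403.3 kg VSS/d.

P_X ≈ 403 kg VSS/d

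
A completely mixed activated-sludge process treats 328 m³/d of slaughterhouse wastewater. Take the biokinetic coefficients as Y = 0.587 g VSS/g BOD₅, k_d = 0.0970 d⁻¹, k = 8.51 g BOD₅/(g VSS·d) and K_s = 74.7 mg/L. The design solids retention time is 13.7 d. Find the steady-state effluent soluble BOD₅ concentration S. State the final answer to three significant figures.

From the Monod/SRT balance for a CMAS, S = K_s·(1+k_d θ_c)/[θ_c·(Y k − k_d) − 1] = 74.7 × (1 + 0.0970 × 13.7) / [13.7 × (0.587 × 8.51 − 0.0970) − 1] = 174.0 / 66.11 = 2.632 mg/L.

S ≈ 2.63 mg/L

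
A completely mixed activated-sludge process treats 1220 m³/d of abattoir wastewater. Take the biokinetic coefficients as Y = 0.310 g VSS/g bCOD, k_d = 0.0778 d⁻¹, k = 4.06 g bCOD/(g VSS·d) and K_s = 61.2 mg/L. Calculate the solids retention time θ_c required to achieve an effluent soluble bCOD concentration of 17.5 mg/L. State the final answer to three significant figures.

At the target effluent, Y k S/(K_s+S) = 0.310×4.06×17.5/78.70 = 0.2799 d⁻¹.
θ_c = 1/(μ − k_d) = 1/(0.2799 − 0.0778) = 1/0.2021 = 4.949 d.

θ_c ≈ 4.95 d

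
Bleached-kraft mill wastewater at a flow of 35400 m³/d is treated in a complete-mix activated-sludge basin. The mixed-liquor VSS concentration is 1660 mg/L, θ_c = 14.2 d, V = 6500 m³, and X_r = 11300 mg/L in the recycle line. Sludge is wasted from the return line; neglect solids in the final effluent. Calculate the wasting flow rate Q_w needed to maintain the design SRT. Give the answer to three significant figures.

Q_w ≈ 67.2 m³/d

θ_c = V·X/(Q_w·X_r) when wasting from the recycle, so Q_w = V·X/(θ_c·X_r) = 6500 × 1660 / (14.2 × 11300) = 67.24 m³/d.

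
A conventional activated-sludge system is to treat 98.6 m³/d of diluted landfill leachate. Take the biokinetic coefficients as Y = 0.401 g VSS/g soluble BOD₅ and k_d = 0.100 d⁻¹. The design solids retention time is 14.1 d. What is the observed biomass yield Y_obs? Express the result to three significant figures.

Observed yield with endogenous decay: Y_obs = Y / (1 + k_d·θ_c) = 0.401 / (1 + 0.100 × 14.1) = 0.401 / 2.410 = 0.1664 g VSS/g soluble BOD₅.

Y_obs ≈ 0.166 g VSS/g soluble BOD₅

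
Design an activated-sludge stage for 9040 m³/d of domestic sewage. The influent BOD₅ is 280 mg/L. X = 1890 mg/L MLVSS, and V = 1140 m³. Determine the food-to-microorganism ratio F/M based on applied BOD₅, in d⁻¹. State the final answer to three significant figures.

F/M ≈ 1.17 d⁻¹

Food-to-microorganism ratio F/M = Q S₀ / (V X) = 9040 × 280 / (1140 × 1890) = 1.175 d⁻¹.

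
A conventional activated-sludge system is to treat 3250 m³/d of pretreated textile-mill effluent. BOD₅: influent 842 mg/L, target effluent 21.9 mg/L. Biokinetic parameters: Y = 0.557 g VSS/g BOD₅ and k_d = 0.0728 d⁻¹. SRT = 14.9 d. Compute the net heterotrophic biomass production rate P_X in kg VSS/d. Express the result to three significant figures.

Correct the yield for decay: Y_obs = Y/(1 + k_d θ_c) = 0.557 / (1 + 0.0728 × 14.9) = 0.557 / 2.085 = 0.2672.
Mass of BOD₅ removed per day: Q(S₀ − S) = 3250 × 820.1 g/m³ = 2665 kg/d.
Biomass produced: P_X = Y_obs·Q·ΔS = 0.2672 × 2665 ≈ 712.1 kg VSS/d.

P_X ≈ 712 kg VSS/d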